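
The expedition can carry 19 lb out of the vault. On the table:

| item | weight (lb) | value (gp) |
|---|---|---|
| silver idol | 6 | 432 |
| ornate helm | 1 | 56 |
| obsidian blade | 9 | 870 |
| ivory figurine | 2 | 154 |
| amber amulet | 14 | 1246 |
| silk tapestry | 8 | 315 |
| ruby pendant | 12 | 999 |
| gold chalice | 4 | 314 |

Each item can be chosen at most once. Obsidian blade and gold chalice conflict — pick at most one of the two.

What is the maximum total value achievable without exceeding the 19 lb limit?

1616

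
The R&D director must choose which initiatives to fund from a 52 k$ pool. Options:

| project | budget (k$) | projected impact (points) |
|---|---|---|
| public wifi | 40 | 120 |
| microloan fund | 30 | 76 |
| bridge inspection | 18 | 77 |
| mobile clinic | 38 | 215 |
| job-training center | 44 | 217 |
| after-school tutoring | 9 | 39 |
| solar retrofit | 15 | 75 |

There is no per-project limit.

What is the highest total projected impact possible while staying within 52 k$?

254

The ratio ordering already packs tightly: mobile clinic + after-school tutoring, 47 k$, 254.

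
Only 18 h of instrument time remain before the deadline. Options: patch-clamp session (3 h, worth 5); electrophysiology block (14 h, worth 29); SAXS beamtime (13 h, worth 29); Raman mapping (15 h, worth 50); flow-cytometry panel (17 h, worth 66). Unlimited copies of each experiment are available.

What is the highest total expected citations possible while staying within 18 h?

66

Density check — flow-cytometry panel 3.88, Raman mapping 3.33, SAXS beamtime 2.23, electrophysiology block 2.07 are the best per h.
Taking flow-cytometry panel: 17 h used, 66 in expected citations.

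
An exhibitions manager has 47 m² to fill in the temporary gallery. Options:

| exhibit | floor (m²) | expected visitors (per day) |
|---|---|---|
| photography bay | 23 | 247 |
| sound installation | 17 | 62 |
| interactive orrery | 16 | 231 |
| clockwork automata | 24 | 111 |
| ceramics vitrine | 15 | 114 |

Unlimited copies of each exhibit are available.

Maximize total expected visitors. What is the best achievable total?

The ratio ordering already packs tightly: 2×interactive orrery + ceramics vitrine, 47 m², 576.

576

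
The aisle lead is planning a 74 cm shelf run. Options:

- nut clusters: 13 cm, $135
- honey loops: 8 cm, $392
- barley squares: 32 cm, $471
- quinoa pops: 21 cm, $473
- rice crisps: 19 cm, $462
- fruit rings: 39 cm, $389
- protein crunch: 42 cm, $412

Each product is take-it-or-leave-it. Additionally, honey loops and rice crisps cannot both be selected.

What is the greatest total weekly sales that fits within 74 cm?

Nut clusters + honey loops + barley squares + quinoa pops uses 74 of the 74 cm and totals 1471.

1471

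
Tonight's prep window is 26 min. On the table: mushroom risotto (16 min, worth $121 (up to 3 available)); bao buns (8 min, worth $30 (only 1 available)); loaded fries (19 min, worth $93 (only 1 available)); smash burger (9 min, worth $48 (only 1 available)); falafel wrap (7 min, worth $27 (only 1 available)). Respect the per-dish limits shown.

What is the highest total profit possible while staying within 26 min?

Ranking by ratio (profit/min): mushroom risotto 7.56, smash burger 5.33, loaded fries 4.89, falafel wrap 3.86.
Mushroom risotto + smash burger uses 25 of the 26 min and totals 169.

169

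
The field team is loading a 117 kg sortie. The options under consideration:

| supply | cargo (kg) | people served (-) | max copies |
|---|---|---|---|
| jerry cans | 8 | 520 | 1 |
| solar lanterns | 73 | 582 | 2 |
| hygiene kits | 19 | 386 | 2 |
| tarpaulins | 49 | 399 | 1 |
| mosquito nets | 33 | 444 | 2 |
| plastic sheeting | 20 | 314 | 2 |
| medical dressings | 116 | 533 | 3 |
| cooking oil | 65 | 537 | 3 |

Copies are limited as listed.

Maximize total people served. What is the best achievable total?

Taking the top-ratio supplies first gives jerry cans + 2×hygiene kits + 2×plastic sheeting for 1920 (86 kg).
Replace 2×plastic sheeting with 2×mosquito nets: the trade gains 260 net, giving 2180 at 112 kg.
Every other selection either busts 117 kg or exceeds an availability limit or fails to beat 2180.

2180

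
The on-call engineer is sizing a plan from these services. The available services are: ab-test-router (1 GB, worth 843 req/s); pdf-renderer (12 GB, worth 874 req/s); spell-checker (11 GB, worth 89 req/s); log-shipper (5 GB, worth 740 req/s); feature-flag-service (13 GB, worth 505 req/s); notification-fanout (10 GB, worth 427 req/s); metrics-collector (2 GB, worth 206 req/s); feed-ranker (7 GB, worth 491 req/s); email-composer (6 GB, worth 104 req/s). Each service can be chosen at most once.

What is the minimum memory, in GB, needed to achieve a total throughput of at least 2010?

Need the lightest bundle worth ≥ 2010.
Taking ab-test-router + log-shipper + feed-ranker gives 2074 (≥ 2010) for 13 GB.
Any bundle with less than 13 GB falls short of 2010.

13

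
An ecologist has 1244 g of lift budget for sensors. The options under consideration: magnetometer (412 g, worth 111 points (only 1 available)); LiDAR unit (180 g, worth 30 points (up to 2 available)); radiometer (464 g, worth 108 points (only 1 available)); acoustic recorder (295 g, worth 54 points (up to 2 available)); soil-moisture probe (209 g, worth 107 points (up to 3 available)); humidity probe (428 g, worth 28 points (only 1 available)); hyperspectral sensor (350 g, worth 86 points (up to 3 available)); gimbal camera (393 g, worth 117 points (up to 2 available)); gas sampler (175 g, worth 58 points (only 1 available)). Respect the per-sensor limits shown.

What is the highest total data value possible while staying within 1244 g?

Ranking by ratio (data value/g): soil-moisture probe 0.51, gas sampler 0.33, gimbal camera 0.30.
3×soil-moisture probe + gimbal camera + gas sampler uses 1195 of the 1244 g and totals 496.

496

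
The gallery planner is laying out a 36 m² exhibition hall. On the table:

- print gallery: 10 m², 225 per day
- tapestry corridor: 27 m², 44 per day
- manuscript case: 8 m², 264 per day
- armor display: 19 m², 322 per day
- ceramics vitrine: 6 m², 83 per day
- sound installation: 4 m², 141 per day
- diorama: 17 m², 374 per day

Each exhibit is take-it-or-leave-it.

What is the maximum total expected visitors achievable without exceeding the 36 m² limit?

Density check — sound installation 35.25, manuscript case 33.00, print gallery 22.50 are the best per m².
Taking the top-ratio exhibits first gives print gallery + manuscript case + ceramics vitrine + sound installation for 713 (28 m²).
The 10 m² tied up in ceramics vitrine and sound installation is better spent on diorama — total rises to 863 (35 m²).

863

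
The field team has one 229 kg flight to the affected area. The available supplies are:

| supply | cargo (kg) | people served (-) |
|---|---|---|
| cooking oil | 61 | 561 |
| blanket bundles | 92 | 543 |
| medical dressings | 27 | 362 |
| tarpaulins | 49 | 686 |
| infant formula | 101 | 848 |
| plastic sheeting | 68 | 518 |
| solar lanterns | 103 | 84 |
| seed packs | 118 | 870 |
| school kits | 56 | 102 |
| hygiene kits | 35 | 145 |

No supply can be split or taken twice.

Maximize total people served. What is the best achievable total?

By people served per kg: tarpaulins 14.00, medical dressings 13.41, cooking oil 9.20 lead.
A density-first pass picks cooking oil + medical dressings + tarpaulins + plastic sheeting — 2127 at 205 kg.
Replace plastic sheeting with blanket bundles: the trade gains 25 net, giving 2152 at 229 kg.
An exhaustive check of the 1024 subsets confirms 2152.

2152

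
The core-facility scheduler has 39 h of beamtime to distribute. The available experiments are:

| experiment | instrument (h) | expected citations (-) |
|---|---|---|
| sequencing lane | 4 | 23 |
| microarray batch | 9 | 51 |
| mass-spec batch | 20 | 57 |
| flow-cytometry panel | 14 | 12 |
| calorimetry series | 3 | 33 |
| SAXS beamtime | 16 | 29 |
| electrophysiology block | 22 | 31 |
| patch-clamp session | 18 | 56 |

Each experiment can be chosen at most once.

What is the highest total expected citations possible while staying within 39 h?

164

The ratio heuristic lands on sequencing lane + microarray batch + calorimetry series + patch-clamp session (163) but leaves 5 h idle.
Replace patch-clamp session with mass-spec batch: the trade gains 1 net, giving 164 at 36 h.
Every other selection either busts 39 h or fails to beat 164.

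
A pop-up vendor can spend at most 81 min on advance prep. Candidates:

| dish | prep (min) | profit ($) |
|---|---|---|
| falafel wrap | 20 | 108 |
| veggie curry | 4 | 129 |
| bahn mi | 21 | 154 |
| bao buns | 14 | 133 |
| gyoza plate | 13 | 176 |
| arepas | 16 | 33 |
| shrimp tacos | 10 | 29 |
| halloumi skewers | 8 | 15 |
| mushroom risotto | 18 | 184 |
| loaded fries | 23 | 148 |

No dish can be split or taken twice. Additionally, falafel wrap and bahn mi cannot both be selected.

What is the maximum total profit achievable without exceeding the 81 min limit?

805

By profit per min: veggie curry 32.25, gyoza plate 13.54, mushroom risotto 10.22, bao buns 9.50 lead.
Veggie curry + bahn mi + bao buns + gyoza plate + shrimp tacos + mushroom risotto uses 80 of the 81 min and totals 805.
Runner-up veggie curry + bahn mi + bao buns + gyoza plate + halloumi skewers + mushroom risotto tops out at 791.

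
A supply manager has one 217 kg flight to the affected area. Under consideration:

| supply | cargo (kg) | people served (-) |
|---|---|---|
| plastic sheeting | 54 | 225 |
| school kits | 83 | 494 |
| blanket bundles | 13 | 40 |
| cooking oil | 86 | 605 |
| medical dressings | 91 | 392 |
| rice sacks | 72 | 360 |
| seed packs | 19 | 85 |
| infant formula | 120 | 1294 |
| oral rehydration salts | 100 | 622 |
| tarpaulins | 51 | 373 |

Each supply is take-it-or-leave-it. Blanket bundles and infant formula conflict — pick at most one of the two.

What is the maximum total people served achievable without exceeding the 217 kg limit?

1899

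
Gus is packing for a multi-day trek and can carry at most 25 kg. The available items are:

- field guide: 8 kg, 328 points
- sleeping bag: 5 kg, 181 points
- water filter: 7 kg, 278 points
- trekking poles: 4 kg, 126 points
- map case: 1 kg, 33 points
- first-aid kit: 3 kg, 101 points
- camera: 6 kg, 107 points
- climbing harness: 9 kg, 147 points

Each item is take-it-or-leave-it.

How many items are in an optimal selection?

5

The maximum utility within 25 kg is 946.
One optimal bundle: field guide + sleeping bag + water filter + trekking poles + map case (25 kg).
Every optimal selection uses 5 items.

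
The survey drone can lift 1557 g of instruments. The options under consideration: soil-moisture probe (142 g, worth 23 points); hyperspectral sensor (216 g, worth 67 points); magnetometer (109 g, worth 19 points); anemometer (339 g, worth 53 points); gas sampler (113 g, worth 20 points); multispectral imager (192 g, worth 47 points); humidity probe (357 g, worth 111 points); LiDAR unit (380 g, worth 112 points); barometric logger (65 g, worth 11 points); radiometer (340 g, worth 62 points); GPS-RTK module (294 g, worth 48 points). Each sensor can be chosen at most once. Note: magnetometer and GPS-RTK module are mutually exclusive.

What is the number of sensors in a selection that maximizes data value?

The maximum data value within 1557 g is 410.
For example hyperspectral sensor + multispectral imager + humidity probe + LiDAR unit + barometric logger + radiometer achieves it, using 1550 g.
All optima have 6 sensors.

6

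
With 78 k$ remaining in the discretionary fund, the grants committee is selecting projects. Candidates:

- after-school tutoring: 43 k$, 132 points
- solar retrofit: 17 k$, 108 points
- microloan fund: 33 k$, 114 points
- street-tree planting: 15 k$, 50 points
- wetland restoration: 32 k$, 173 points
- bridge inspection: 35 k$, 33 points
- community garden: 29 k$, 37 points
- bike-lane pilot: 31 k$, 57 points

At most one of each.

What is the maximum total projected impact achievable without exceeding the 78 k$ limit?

331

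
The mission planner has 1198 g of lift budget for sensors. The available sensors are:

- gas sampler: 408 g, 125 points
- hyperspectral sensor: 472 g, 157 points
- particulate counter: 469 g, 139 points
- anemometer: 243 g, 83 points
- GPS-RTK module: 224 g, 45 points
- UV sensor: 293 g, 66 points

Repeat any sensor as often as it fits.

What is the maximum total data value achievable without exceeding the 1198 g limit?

397

Greedy by ratio would take 4×anemometer + GPS-RTK module: 1196 g used, total 377.
Replace 3×anemometer and GPS-RTK module with 2×hyperspectral sensor: the trade gains 20 net, giving 397 at 1187 g.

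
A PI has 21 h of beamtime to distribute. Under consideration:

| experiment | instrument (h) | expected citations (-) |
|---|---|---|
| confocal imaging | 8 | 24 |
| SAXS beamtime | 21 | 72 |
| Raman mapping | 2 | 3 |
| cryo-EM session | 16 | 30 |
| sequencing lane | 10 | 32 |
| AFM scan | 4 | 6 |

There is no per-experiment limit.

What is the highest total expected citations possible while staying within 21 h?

By expected citations per h: SAXS beamtime 3.43, sequencing lane 3.20, confocal imaging 3.00, cryo-EM session 1.88 lead.
Best packing: SAXS beamtime — 21 h, 72 total.
That's the maximum — no swap from here does better than 72.

72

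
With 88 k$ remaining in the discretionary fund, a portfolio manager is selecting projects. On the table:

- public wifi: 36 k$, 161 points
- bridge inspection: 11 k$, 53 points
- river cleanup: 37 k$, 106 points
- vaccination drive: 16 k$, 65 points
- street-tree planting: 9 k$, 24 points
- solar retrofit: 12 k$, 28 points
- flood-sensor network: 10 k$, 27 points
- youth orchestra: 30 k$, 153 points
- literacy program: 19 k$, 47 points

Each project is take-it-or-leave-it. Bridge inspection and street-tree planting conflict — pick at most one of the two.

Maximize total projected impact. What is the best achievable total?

394

Ranking by ratio (projected impact/k$): youth orchestra 5.10, bridge inspection 4.82, public wifi 4.47, vaccination drive 4.06.
Taking public wifi + bridge inspection + flood-sensor network + youth orchestra: 87 k$ used, 394 in projected impact.
An exhaustive check of the 512 subsets confirms 394.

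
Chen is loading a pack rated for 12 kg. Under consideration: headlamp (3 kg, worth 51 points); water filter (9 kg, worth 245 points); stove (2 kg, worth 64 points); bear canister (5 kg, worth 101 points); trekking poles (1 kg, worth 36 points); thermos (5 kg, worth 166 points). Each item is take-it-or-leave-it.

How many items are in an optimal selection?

3

Optimal total is 345.
water filter + stove + trekking poles hits 345 at 12 kg.
Every optimal selection uses 3 items.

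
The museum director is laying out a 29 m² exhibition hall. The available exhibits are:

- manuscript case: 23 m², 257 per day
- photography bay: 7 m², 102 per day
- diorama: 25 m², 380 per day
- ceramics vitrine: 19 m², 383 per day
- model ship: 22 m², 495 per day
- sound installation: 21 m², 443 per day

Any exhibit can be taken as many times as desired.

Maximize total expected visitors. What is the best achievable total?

Photography bay + model ship uses 29 of the 29 m² and totals 597.

597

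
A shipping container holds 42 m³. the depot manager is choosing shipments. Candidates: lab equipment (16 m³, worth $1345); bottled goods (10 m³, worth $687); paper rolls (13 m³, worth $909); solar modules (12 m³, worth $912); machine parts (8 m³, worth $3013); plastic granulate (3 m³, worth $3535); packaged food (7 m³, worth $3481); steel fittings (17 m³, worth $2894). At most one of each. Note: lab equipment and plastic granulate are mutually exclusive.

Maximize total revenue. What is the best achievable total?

Best packing: machine parts + plastic granulate + packaged food + steel fittings — 35 m³, 12923 total.
The spare 7 m³ is too small for any remaining shipment, and no feasible exchange beats 12923.

12923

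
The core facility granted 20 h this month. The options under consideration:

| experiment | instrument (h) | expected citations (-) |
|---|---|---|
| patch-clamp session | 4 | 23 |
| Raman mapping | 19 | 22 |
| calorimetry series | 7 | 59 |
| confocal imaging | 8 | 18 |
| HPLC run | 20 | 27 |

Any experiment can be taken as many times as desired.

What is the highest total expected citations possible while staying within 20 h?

141

By expected citations per h: calorimetry series 8.43, patch-clamp session 5.75, confocal imaging 2.25 lead.
Best packing: patch-clamp session + 2×calorimetry series — 18 h, 141 total.
No other feasible combination exceeds 141.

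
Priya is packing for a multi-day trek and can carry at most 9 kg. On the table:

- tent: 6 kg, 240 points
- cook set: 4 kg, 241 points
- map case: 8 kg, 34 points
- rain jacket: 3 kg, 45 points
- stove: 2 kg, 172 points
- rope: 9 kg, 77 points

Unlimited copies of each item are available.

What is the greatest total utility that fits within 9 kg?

688

4×stove uses 8 of the 9 kg and totals 688.
No other feasible combination exceeds 688.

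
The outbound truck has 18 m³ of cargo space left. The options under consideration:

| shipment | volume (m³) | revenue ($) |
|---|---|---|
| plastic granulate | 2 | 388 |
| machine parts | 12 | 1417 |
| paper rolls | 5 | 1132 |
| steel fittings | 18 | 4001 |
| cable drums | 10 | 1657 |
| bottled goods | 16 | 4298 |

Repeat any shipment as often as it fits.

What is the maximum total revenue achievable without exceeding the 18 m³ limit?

The ratio ordering already packs tightly: plastic granulate + bottled goods, 18 m³, 4686.
That's the maximum — no swap from here does better than 4686.

4686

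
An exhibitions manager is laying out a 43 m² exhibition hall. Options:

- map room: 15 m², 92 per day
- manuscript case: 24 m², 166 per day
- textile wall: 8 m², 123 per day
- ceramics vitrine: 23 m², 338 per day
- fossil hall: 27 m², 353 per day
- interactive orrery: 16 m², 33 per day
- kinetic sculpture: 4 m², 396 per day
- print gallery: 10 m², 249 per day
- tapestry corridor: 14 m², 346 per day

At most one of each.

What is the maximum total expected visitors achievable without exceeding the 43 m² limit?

1114

Ranking by ratio (expected visitors/m²): kinetic sculpture 99.00, print gallery 24.90, tapestry corridor 24.71, textile wall 15.38.
Taking textile wall + kinetic sculpture + print gallery + tapestry corridor: 36 m² used, 1114 in expected visitors.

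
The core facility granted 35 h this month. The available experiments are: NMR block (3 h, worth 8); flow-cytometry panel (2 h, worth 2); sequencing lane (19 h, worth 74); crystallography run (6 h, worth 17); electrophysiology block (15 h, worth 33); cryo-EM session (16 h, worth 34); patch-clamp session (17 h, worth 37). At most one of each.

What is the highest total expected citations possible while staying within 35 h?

108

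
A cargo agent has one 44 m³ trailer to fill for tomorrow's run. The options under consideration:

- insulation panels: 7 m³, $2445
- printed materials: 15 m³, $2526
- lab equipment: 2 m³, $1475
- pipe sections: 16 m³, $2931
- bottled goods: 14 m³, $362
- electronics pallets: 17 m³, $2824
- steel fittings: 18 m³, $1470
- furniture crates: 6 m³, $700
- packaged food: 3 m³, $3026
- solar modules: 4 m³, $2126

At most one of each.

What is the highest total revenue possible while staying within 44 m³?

12703

Best packing: insulation panels + lab equipment + pipe sections + furniture crates + packaged food + solar modules — 38 m³, 12703 total.
No other feasible combination exceeds 12703.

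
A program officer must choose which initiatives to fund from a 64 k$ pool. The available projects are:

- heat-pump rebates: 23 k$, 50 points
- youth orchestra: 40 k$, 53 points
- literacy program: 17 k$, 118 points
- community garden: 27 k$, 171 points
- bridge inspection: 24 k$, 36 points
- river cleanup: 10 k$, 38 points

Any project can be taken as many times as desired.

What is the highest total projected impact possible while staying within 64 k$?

Taking the top-ratio projects first gives 3×literacy program + river cleanup for 392 (61 k$).
The 27 k$ tied up in literacy program and river cleanup is better spent on community garden — total rises to 407 (61 k$).

407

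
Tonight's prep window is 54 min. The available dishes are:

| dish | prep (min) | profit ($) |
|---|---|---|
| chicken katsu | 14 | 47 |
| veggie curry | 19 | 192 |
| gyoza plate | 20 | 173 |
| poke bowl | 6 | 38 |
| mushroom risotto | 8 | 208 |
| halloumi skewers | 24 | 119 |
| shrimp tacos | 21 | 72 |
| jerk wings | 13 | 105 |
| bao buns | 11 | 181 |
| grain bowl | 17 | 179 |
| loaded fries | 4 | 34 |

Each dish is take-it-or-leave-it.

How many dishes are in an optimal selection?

5

The maximum profit within 54 min is 707.
mushroom risotto + jerk wings + bao buns + grain bowl + loaded fries hits 707 at 53 min.
All optima have 5 dishes.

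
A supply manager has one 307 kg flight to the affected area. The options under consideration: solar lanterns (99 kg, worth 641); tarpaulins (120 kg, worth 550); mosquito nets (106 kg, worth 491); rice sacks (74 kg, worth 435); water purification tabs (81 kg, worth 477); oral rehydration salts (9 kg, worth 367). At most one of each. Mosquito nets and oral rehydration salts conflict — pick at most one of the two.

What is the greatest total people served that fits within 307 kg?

1993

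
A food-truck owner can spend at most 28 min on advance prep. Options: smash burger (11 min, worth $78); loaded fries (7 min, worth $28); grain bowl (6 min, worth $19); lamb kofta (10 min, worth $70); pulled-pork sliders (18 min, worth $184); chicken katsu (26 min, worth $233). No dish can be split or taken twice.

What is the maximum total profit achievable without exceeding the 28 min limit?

254

Best packing: lamb kofta + pulled-pork sliders — 28 min, 254 total.
Runner-up chicken katsu tops out at 233.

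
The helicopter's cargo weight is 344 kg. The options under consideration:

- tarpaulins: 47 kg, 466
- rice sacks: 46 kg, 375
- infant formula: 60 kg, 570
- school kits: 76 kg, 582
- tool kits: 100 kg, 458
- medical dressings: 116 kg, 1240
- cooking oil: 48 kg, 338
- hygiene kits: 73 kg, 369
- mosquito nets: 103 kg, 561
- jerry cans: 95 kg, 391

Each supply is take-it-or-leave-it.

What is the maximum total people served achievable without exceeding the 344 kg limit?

3020

By people served per kg: medical dressings 10.69, tarpaulins 9.91, infant formula 9.50, rice sacks 8.15 lead.
The ratio heuristic lands on tarpaulins + rice sacks + infant formula + medical dressings + cooking oil (2989) but leaves 27 kg idle.
The 48 kg tied up in cooking oil is better spent on hygiene kits — total rises to 3020 (342 kg).
Next best is tarpaulins + rice sacks + school kits + medical dressings + cooking oil at 3001 (333 kg) — short by 19.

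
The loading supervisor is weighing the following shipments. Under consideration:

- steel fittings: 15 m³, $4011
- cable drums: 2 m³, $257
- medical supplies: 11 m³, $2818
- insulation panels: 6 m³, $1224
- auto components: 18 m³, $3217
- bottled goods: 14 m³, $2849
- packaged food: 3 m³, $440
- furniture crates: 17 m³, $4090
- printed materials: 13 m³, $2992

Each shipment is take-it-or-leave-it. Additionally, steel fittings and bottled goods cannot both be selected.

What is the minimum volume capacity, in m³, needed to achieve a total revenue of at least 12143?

Need the lightest bundle worth ≥ 12143.
steel fittings + medical supplies + insulation panels + furniture crates reaches 12143 using 49 m³.
Any bundle with less than 49 m³ falls short of 12143.

49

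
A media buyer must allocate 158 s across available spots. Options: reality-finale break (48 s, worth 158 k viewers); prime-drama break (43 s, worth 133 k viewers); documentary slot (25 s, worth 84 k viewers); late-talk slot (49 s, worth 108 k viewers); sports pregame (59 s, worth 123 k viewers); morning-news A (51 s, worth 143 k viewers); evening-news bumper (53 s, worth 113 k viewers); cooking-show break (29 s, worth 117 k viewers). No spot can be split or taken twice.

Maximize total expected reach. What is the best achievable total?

502

Filling by ratio: reality-finale break + prime-drama break + documentary slot + cooking-show break for 492, with 13 s left unused.
Replace prime-drama break with morning-news A: the trade gains 10 net, giving 502 at 153 s.
Every other selection either busts 158 s or fails to beat 502.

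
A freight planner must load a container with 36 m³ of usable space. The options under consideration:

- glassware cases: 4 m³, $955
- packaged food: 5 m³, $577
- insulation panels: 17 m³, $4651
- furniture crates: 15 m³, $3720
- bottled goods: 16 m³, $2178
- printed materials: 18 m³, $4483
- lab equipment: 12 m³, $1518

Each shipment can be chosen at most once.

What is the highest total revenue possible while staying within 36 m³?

9326

A density-first pass picks insulation panels + printed materials — 9134 at 35 m³.
Dropping printed materials frees 18 m³; slotting in glassware cases + furniture crates (19 m³) lifts the total to 9326 at 36 m³.
The closest alternative, insulation panels + printed materials, reaches only 9134.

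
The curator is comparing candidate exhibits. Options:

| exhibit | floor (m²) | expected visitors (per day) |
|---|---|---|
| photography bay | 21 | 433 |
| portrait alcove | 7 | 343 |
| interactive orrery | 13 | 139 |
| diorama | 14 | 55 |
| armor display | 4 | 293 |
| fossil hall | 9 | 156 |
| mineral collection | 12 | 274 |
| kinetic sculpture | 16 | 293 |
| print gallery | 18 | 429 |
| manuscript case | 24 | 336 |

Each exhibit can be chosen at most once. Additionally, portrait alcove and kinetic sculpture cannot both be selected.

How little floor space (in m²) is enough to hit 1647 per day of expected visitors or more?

Minimise m² subject to total expected visitors ≥ 1647.
photography bay + portrait alcove + armor display + fossil hall + print gallery reaches 1654 using 59 m².
No combination under 59 m² hits 1647.

59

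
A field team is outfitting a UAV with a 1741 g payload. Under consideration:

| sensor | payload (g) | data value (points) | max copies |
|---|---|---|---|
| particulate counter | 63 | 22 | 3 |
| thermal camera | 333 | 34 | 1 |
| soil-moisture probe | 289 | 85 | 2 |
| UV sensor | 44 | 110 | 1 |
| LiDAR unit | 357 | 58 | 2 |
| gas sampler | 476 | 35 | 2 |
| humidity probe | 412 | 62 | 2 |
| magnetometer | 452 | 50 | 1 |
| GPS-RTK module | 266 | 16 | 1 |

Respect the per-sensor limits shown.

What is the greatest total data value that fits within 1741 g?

The ratio heuristic lands on 3×particulate counter + 2×soil-moisture probe + UV sensor + 2×LiDAR unit (462) but leaves 216 g idle.
Replace 2×LiDAR unit with 2×humidity probe: the trade gains 8 net, giving 470 at 1635 g.
The spare 106 g is too small for any remaining sensor, and no exchange beats 470.

470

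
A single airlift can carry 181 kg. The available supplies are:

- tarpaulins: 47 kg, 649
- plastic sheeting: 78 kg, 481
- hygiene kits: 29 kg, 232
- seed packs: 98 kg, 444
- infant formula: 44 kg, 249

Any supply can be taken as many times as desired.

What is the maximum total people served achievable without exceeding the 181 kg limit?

2179

Density check — tarpaulins 13.81, hygiene kits 8.00, plastic sheeting 6.17, infant formula 5.66 are the best per kg.
Taking 3×tarpaulins + hygiene kits: 170 kg used, 2179 in people served.
Nothing else within 181 kg beats 2179.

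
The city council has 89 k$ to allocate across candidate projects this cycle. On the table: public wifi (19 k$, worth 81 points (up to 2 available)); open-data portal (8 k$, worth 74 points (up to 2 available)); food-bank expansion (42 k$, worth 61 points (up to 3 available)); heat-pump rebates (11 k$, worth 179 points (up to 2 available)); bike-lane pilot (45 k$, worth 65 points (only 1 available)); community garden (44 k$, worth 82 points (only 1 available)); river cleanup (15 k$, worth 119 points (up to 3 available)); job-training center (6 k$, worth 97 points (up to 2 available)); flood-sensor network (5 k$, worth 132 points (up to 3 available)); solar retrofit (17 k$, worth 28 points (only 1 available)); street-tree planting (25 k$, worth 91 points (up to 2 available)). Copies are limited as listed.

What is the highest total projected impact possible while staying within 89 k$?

1260

By projected impact per k$: flood-sensor network 26.40, heat-pump rebates 16.27, job-training center 16.17, open-data portal 9.25 lead.
Greedy by ratio would take 2×open-data portal + 2×heat-pump rebates + river cleanup + 2×job-training center + 3×flood-sensor network: 80 k$ used, total 1215.
Replace open-data portal with river cleanup: the trade gains 45 net, giving 1260 at 87 k$.
No other feasible combination exceeds 1260.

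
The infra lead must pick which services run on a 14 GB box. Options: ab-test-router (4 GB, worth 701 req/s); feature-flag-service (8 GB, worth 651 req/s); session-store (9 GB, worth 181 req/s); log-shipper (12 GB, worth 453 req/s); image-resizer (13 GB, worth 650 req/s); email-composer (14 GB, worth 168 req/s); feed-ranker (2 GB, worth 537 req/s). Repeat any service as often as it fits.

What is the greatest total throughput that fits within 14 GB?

3759

Density check — feed-ranker 268.50, ab-test-router 175.25, feature-flag-service 81.38, image-resizer 50.00 are the best per GB.
7×feed-ranker uses 14 of the 14 GB and totals 3759.
Nothing else within 14 GB beats 3759.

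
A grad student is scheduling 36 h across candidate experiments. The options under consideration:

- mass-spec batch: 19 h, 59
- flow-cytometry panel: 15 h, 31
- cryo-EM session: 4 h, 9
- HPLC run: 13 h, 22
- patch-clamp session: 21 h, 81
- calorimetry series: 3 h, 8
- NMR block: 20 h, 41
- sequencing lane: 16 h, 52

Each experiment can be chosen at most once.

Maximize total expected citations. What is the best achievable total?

112

Greedy by ratio would take cryo-EM session + patch-clamp session + calorimetry series: 28 h used, total 98.
Dropping cryo-EM session and calorimetry series frees 7 h; slotting in flow-cytometry panel (15 h) lifts the total to 112 at 36 h.
An exhaustive check of the 256 subsets confirms 112.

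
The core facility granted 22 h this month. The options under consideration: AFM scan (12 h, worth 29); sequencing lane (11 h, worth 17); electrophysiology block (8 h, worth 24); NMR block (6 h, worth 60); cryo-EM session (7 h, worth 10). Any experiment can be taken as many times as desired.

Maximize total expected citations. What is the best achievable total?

Taking 3×NMR block: 18 h used, 180 in expected citations.

180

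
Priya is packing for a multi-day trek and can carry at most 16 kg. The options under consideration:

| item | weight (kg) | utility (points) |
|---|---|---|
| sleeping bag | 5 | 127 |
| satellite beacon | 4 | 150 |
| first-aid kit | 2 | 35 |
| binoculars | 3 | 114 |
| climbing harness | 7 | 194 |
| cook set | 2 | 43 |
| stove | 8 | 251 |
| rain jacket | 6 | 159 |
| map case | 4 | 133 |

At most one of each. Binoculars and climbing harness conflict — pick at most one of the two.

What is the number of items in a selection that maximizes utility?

Optimal total is 534.
For example satellite beacon + stove + map case achieves it, using 16 kg.
Any selection reaching 534 contains exactly 3 items.

3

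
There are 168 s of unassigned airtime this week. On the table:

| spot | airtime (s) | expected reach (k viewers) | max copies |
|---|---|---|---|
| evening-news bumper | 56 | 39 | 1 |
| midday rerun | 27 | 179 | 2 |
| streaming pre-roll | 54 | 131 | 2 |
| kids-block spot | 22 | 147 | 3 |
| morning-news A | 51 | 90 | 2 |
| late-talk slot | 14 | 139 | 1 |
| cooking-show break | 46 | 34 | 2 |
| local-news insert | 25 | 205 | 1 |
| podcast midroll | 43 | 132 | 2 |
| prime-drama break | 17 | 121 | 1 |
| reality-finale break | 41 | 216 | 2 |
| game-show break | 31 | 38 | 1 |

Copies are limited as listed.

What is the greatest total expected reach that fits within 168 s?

1154

Taking the top-ratio spots first gives midday rerun + 3×kids-block spot + late-talk slot + local-news insert + prime-drama break for 1085 (149 s).
Replace kids-block spot with reality-finale break: the trade gains 69 net, giving 1154 at 168 s.
Nothing else within 168 s beats 1154.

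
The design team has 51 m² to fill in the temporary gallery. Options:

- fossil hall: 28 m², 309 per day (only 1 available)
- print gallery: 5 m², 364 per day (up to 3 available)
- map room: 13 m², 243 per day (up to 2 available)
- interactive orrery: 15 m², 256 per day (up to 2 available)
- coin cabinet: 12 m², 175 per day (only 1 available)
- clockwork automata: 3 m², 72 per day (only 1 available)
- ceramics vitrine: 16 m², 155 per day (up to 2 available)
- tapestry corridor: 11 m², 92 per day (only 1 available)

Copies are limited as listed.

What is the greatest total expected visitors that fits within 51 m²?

By expected visitors per m²: print gallery 72.80, clockwork automata 24.00, map room 18.69 lead.
A density-first pass picks 3×print gallery + 2×map room + clockwork automata — 1650 at 44 m².
Dropping 2×map room frees 26 m²; slotting in 2×interactive orrery (30 m²) lifts the total to 1676 at 48 m².
That's the maximum — no swap from here does better than 1676.

1676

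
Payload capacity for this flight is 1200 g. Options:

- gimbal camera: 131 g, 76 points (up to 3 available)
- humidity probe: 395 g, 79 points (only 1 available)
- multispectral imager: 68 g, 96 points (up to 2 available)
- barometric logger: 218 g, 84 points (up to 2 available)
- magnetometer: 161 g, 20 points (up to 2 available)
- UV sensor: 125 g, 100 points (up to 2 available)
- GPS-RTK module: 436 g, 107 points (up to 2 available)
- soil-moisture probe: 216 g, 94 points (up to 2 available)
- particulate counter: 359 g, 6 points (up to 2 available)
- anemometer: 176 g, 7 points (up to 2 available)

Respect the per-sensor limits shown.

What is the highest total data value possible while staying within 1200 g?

740

The ratio heuristic lands on 3×gimbal camera + 2×multispectral imager + magnetometer + 2×UV sensor + soil-moisture probe (734) but leaves 44 g idle.
Replace 2×gimbal camera and magnetometer with barometric logger + soil-moisture probe: the trade gains 6 net, giving 740 at 1167 g.
That's the maximum — no swap from here does better than 740.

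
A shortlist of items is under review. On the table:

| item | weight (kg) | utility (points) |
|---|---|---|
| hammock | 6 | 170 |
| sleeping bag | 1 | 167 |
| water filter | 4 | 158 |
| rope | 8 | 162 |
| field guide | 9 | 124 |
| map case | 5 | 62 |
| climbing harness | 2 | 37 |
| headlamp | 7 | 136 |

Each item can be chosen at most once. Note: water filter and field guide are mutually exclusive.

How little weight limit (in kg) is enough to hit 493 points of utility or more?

11

Minimise kg subject to total utility ≥ 493.
hammock + sleeping bag + water filter: 495 utility at 11 kg.
No combination under 11 kg hits 493.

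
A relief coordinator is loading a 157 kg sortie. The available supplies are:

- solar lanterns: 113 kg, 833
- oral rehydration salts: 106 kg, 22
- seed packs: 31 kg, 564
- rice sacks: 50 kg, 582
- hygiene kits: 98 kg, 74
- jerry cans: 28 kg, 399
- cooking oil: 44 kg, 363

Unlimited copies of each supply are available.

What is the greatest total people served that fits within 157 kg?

Best packing: 5×seed packs — 155 kg, 2820 total.
The spare 2 kg is too small for any remaining supply, and no exchange beats 2820.

2820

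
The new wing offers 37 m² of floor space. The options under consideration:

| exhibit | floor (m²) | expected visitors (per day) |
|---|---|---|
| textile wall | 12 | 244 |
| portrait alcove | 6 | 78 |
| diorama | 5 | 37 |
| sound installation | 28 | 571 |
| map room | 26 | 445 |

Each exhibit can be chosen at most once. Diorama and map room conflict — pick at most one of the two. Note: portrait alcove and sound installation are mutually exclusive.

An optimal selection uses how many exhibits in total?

2

Optimal total is 608.
One optimal bundle: diorama + sound installation (33 m²).
Every optimal selection uses 2 exhibits.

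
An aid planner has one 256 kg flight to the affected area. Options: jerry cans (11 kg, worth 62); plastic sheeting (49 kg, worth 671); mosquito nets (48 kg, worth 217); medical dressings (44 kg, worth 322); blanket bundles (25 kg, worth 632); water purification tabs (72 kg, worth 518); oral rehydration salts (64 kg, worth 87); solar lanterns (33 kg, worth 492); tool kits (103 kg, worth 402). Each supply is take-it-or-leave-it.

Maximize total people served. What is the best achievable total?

2697

By people served per kg: blanket bundles 25.28, solar lanterns 14.91, plastic sheeting 13.69, medical dressings 7.32 lead.
Taking jerry cans + plastic sheeting + medical dressings + blanket bundles + water purification tabs + solar lanterns: 234 kg used, 2697 in people served.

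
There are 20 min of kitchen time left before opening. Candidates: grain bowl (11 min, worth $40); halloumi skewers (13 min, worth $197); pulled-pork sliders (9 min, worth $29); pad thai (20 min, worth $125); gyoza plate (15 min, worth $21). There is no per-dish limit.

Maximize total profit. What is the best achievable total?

197

Density check — halloumi skewers 15.15, pad thai 6.25, grain bowl 3.64 are the best per min.
The ratio ordering already packs tightly: halloumi skewers, 13 min, 197.
Every other selection either busts 20 min or fails to beat 197.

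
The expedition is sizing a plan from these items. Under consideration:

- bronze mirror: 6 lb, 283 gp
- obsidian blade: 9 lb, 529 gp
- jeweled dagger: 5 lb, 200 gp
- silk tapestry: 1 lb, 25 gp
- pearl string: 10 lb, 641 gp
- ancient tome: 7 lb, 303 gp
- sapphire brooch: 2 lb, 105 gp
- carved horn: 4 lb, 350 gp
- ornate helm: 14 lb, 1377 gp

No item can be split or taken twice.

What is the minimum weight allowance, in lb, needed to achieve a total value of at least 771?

13

Minimise lb subject to total value ≥ 771.
Taking silk tapestry + pearl string + sapphire brooch gives 771 (≥ 771) for 13 lb.
No combination under 13 lb hits 771.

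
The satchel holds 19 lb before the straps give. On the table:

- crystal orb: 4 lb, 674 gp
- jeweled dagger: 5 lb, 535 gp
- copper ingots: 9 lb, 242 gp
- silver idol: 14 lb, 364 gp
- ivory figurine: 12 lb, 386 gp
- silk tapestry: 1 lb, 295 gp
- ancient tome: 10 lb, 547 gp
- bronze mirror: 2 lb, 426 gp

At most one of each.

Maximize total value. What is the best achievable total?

The ratio heuristic lands on crystal orb + jeweled dagger + silk tapestry + bronze mirror (1930) but leaves 7 lb idle.
Replace jeweled dagger with ancient tome: the trade gains 12 net, giving 1942 at 17 lb.
Runner-up crystal orb + jeweled dagger + silk tapestry + bronze mirror tops out at 1930.

1942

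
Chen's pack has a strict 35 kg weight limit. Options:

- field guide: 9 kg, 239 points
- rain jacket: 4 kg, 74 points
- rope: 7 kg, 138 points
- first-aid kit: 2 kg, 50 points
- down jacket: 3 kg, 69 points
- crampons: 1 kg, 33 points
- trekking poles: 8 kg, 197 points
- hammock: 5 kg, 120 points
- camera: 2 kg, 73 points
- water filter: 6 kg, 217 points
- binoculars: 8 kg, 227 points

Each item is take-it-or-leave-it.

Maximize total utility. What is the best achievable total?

By utility per kg: camera 36.50, water filter 36.17, crampons 33.00, binoculars 28.38 lead.
Greedy by ratio would take field guide + first-aid kit + crampons + hammock + camera + water filter + binoculars: 33 kg used, total 959.
The 6 kg tied up in crampons and hammock is better spent on trekking poles — total rises to 1003 (35 kg).
Nothing else within 35 kg beats 1003.

1003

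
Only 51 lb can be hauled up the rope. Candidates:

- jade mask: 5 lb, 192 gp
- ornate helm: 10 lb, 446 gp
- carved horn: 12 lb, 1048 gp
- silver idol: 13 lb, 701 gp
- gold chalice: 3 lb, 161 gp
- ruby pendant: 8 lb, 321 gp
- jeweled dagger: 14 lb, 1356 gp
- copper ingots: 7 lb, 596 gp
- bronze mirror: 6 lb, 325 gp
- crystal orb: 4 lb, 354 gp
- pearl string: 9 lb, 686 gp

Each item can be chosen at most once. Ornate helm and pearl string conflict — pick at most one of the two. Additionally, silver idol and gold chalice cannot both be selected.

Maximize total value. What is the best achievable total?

By value per lb: jeweled dagger 96.86, crystal orb 88.50, carved horn 87.33, copper ingots 85.14 lead.
Greedy by ratio would take carved horn + gold chalice + jeweled dagger + copper ingots + crystal orb + pearl string: 49 lb used, total 4201.
The 3 lb tied up in gold chalice is better spent on jade mask — total rises to 4232 (51 lb).

4232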